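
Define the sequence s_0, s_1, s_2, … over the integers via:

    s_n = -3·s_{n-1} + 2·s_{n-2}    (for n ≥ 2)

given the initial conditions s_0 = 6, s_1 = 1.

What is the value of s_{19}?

s_2 = -3·1 + 2·6 = 9
s_3 = -3·9 + 2·1 = -25
s_4 = -3·-25 + 2·9 = 93
s_5 = -3·93 + 2·-25 = -329
s_6 = -3·-329 + 2·93 = 1173
s_7 = -3·1173 + 2·-329 = -4177
s_8 = -3·-4177 + 2·1173 = 14877
s_9 = -3·14877 + 2·-4177 = -52985
s_10 = -3·-52985 + 2·14877 = 188709
s_11 = -3·188709 + 2·-52985 = -672097
s_12 = -3·-672097 + 2·188709 = 2393709
s_13 = -3·2393709 + 2·-672097 = -8525321
s_14 = -3·-8525321 + 2·2393709 = 30363381
s_15 = -3·30363381 + 2·-8525321 = -108140785
s_16 = -3·-108140785 + 2·30363381 = 385149117
s_17 = -3·385149117 + 2·-108140785 = -1371728921
s_18 = -3·-1371728921 + 2·385149117 = 4885484997
s_19 = -3·4885484997 + 2·-1371728921 = -17399912833

-17399912833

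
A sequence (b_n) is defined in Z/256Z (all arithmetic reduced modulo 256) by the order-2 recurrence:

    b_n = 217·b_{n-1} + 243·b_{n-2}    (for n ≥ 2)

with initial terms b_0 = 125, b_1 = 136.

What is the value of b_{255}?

31

b_2 = 217·136 + 243·125 = 239
b_3 = 217·239 + 243·136 = 175
b_4 = 217·175 + 243·239 = 52
b_5 = 217·52 + 243·175 = 49
b_6 = 217·49 + 243·52 = 229
b_7 = 217·229 + 243·49 = 160
Continuing the recurrence:
  b_8 = 255;  b_9 = 7;  b_10 = 252;  b_11 = 65;  b_12 = 77;  b_13 = 248
  b_14 = 79;  b_15 = 95;  b_16 = 132;  b_17 = 17;  b_18 = 181;  b_19 = 144
  b_20 = 223;  b_21 = 183;  b_22 = 204;  b_23 = 161;  b_24 = 29;  b_25 = 104
  b_26 = 175;  b_27 = 15;  b_28 = 212;  b_29 = 241;  b_30 = 133;  b_31 = 128
  b_32 = 191;  b_33 = 103;  b_34 = 156;  b_35 = 1;  b_36 = 237;  b_37 = 216
  b_38 = 15;  b_39 = 191;  b_40 = 36;  b_41 = 209;  b_42 = 85;  b_43 = 112
  b_44 = 159;  b_45 = 23;  b_46 = 108;  b_47 = 97;  b_48 = 189;  b_49 = 72
  b_50 = 111;  b_51 = 111;  b_52 = 116;  b_53 = 177;  b_54 = 37;  b_55 = 96
  b_56 = 127;  b_57 = 199;  b_58 = 60;  b_59 = 193;  b_60 = 141;  b_61 = 184
  b_62 = 207;  b_63 = 31;  b_64 = 196;  b_65 = 145;  b_66 = 245;  b_67 = 80
  b_68 = 95;  b_69 = 119;  b_70 = 12;  b_71 = 33;  b_72 = 93;  b_73 = 40
  b_74 = 47;  b_75 = 207;  b_76 = 20;  b_77 = 113;  b_78 = 197;  b_79 = 64
  b_80 = 63;  b_81 = 39;  b_82 = 220;  b_83 = 129;  b_84 = 45;  b_85 = 152
  b_86 = 143;  b_87 = 127;  b_88 = 100;  b_89 = 81;  b_90 = 149;  b_91 = 48
  b_92 = 31;  b_93 = 215;  b_94 = 172;  b_95 = 225;  b_96 = 253;  b_97 = 8
  b_98 = 239;  b_99 = 47;  b_100 = 180;  b_101 = 49;  b_102 = 101;  b_103 = 32
  b_104 = 255;  b_105 = 135;  b_106 = 124;  b_107 = 65;  b_108 = 205;  b_109 = 120
  b_110 = 79;  b_111 = 223;  b_112 = 4;  b_113 = 17;  b_114 = 53;  b_115 = 16
  b_116 = 223;  b_117 = 55;  b_118 = 76;  b_119 = 161;  b_120 = 157;  b_121 = 232
  b_122 = 175;  b_123 = 143;  b_124 = 84;  b_125 = 241;  b_126 = 5;  b_127 = 0
  b_128 = 191;  b_129 = 231;  b_130 = 28;  b_131 = 1;  b_132 = 109;  b_133 = 88
  b_134 = 15;  b_135 = 63;  b_136 = 164;  b_137 = 209;  b_138 = 213;  b_139 = 240
  b_140 = 159;  b_141 = 151;  b_142 = 236;  b_143 = 97;  b_144 = 61;  b_145 = 200
  b_146 = 111;  b_147 = 239;  b_148 = 244;  b_149 = 177;  b_150 = 165;  b_151 = 224
  b_152 = 127;  b_153 = 71;  b_154 = 188;  b_155 = 193;  b_156 = 13;  b_157 = 56
  b_158 = 207;  b_159 = 159;  b_160 = 68;  b_161 = 145;  b_162 = 117;  b_163 = 208
  b_164 = 95;  b_165 = 247;  b_166 = 140;  b_167 = 33;  b_168 = 221;  b_169 = 168
  b_170 = 47;  b_171 = 79;  b_172 = 148;  b_173 = 113;  b_174 = 69;  b_175 = 192
  b_176 = 63;  b_177 = 167;  b_178 = 92;  b_179 = 129;  b_180 = 173;  b_181 = 24
  b_182 = 143;  b_183 = 255;  b_184 = 228;  b_185 = 81;  b_186 = 21;  b_187 = 176
  b_188 = 31;  b_189 = 87;  b_190 = 44;  b_191 = 225;  b_192 = 125;  b_193 = 136
  b_194 = 239;  b_195 = 175;  b_196 = 52;  b_197 = 49;  b_198 = 229;  b_199 = 160
  b_200 = 255;  b_201 = 7;  b_202 = 252;  b_203 = 65;  b_204 = 77;  b_205 = 248
  b_206 = 79;  b_207 = 95;  b_208 = 132;  b_209 = 17;  b_210 = 181;  b_211 = 144
  b_212 = 223;  b_213 = 183;  b_214 = 204;  b_215 = 161;  b_216 = 29;  b_217 = 104
  b_218 = 175;  b_219 = 15;  b_220 = 212;  b_221 = 241;  b_222 = 133;  b_223 = 128
  b_224 = 191;  b_225 = 103;  b_226 = 156;  b_227 = 1;  b_228 = 237;  b_229 = 216
  b_230 = 15;  b_231 = 191;  b_232 = 36;  b_233 = 209;  b_234 = 85;  b_235 = 112
  b_236 = 159;  b_237 = 23;  b_238 = 108;  b_239 = 97;  b_240 = 189;  b_241 = 72
  b_242 = 111;  b_243 = 111;  b_244 = 116;  b_245 = 177;  b_246 = 37;  b_247 = 96
  b_248 = 127;  b_249 = 199;  b_250 = 60;  b_251 = 193;  b_252 = 141;  b_253 = 184
b_254 = 217·184 + 243·141 = 207
b_255 = 217·207 + 243·184 = 31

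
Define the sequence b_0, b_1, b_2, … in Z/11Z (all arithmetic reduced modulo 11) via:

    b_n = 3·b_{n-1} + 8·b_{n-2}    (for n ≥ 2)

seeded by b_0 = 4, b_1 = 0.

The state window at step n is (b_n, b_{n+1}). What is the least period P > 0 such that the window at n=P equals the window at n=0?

60

n=0: window = (4, 0)
n=1: window = (0, 10)
n=2: window = (10, 8)
n=3: window = (8, 5)
n=4: window = (5, 2)
n=5: window = (2, 2)
n=6: window = (2, 0)
n=7: window = (0, 5)
n=8: window = (5, 4)
n=9: window = (4, 8)
n=10: window = (8, 1)
n=11: window = (1, 1)
n=12: window = (1, 0)
n=13: window = (0, 8)
n=14: window = (8, 2)
n=15: window = (2, 4)
n=16: window = (4, 6)
n=17: window = (6, 6)
n=18: window = (6, 0)
n=19: window = (0, 4)
n=20: window = (4, 1)
n=21: window = (1, 2)
n=22: window = (2, 3)
n=23: window = (3, 3)
n=24: window = (3, 0)
n=25: window = (0, 2)
n=26: window = (2, 6)
n=27: window = (6, 1)
n=28: window = (1, 7)
n=29: window = (7, 7)
n=30: window = (7, 0)
n=31: window = (0, 1)
n=32: window = (1, 3)
n=33: window = (3, 6)
n=34: window = (6, 9)
n=35: window = (9, 9)
n=36: window = (9, 0)
n=37: window = (0, 6)
n=38: window = (6, 7)
n=39: window = (7, 3)
n=40: window = (3, 10)
…
n=58: window = (10, 4)
n=59: window = (4, 4)
n=60: window = (4, 0)
window at n=60 equals window at n=0 → period = 60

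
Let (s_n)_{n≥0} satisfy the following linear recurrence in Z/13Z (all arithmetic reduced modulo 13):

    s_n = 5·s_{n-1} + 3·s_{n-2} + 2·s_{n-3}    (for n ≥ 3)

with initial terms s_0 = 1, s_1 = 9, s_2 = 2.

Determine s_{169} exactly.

s_3 = 5·2 + 3·9 + 2·1 = 0
s_4 = 5·0 + 3·2 + 2·9 = 11
s_5 = 5·11 + 3·0 + 2·2 = 7
s_6 = 5·7 + 3·11 + 2·0 = 3
s_7 = 5·3 + 3·7 + 2·11 = 6
s_8 = 5·6 + 3·3 + 2·7 = 1
Continuing the recurrence:
  s_9 = 3;  s_10 = 4;  s_11 = 5;  s_12 = 4;  s_13 = 4;  s_14 = 3
  s_15 = 9;  s_16 = 10;  s_17 = 5;  s_18 = 8;  s_19 = 10;  s_20 = 6
  s_21 = 11;  s_22 = 2;  s_23 = 3;  s_24 = 4;  s_25 = 7;  s_26 = 1
  s_27 = 8;  s_28 = 5;  s_29 = 12;  s_30 = 0;  s_31 = 7;  s_32 = 7
  s_33 = 4;  s_34 = 3;  s_35 = 2;  s_36 = 1;  s_37 = 4;  s_38 = 1
  s_39 = 6;  s_40 = 2;  s_41 = 4;  s_42 = 12;  s_43 = 11;  s_44 = 8
  s_45 = 6;  s_46 = 11;  s_47 = 11;  s_48 = 9;  s_49 = 9;  s_50 = 3
  s_51 = 8;  s_52 = 2;  s_53 = 1;  s_54 = 1;  s_55 = 12;  s_56 = 0
  s_57 = 12;  s_58 = 6;  s_59 = 1;  s_60 = 8;  s_61 = 3;  s_62 = 2
  s_63 = 9;  s_64 = 5;  s_65 = 4;  s_66 = 1;  s_67 = 1;  s_68 = 3
  s_69 = 7;  s_70 = 7;  s_71 = 10;  s_72 = 7;  s_73 = 1;  s_74 = 7
  s_75 = 0;  s_76 = 10;  s_77 = 12;  s_78 = 12;  s_79 = 12;  s_80 = 3
  s_81 = 10;  s_82 = 5;  s_83 = 9;  s_84 = 2;  s_85 = 8;  s_86 = 12
  s_87 = 10;  s_88 = 11;  s_89 = 5;  s_90 = 0;  s_91 = 11;  s_92 = 0
  s_93 = 7;  s_94 = 5;  s_95 = 7;  s_96 = 12;  s_97 = 0;  s_98 = 11
  s_99 = 1;  s_100 = 12;  s_101 = 7;  s_102 = 8;  s_103 = 7;  s_104 = 8
  s_105 = 12;  s_106 = 7;  s_107 = 9;  s_108 = 12;  s_109 = 10;  s_110 = 0
  s_111 = 2;  s_112 = 4;  s_113 = 0;  s_114 = 3;  s_115 = 10;  s_116 = 7
  s_117 = 6;  s_118 = 6;  s_119 = 10;  s_120 = 2;  s_121 = 0;  s_122 = 0
  s_123 = 4;  s_124 = 7;  s_125 = 8;  s_126 = 4;  s_127 = 6;  s_128 = 6
  s_129 = 4;  s_130 = 11;  s_131 = 1;  s_132 = 7;  s_133 = 8;  s_134 = 11
  s_135 = 2;  s_136 = 7;  s_137 = 11;  s_138 = 2;  s_139 = 5;  s_140 = 1
  s_141 = 11;  s_142 = 3;  s_143 = 11;  s_144 = 8;  s_145 = 1;  s_146 = 12
  s_147 = 1;  s_148 = 4;  s_149 = 8;  s_150 = 2;  s_151 = 3;  s_152 = 11
  s_153 = 3;  s_154 = 2;  s_155 = 2;  s_156 = 9;  s_157 = 3;  s_158 = 7
  s_159 = 10;  s_160 = 12;  s_161 = 0;  s_162 = 4;  s_163 = 5;  s_164 = 11
  s_165 = 0;  s_166 = 4;  s_167 = 3
s_168 = 5·3 + 3·4 + 2·0 = 1
s_169 = 5·1 + 3·3 + 2·4 = 9

9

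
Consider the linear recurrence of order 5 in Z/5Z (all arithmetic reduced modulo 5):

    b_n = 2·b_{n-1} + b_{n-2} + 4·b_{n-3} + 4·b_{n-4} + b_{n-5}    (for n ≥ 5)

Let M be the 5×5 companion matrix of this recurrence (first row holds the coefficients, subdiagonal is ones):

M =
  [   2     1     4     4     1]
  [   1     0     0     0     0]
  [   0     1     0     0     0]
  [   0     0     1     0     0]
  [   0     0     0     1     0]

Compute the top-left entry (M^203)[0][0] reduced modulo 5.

1

(M^203)[0][0] is the top entry after applying M 203 times to the unit state (1, 0, 0, 0, 0). Equivalently it is h_{207} for the auxiliary sequence (h_n) obeying the same recurrence with h_4 = 1 and h_i = 0 for 0 ≤ i < 4:
h_5 = 2·1 + 1·0 + 4·0 + 4·0 + 1·0 = 2
h_6 = 2·2 + 1·1 + 4·0 + 4·0 + 1·0 = 0
h_7 = 2·0 + 1·2 + 4·1 + 4·0 + 1·0 = 1
h_8 = 2·1 + 1·0 + 4·2 + 4·1 + 1·0 = 4
h_9 = 2·4 + 1·1 + 4·0 + 4·2 + 1·1 = 3
h_10 = 2·3 + 1·4 + 4·1 + 4·0 + 1·2 = 1
Continuing the recurrence:
  h_11 = 0;  h_12 = 0;  h_13 = 0;  h_14 = 2;  h_15 = 0;  h_16 = 2
  h_17 = 2;  h_18 = 4;  h_19 = 0;  h_20 = 0;  h_21 = 1;  h_22 = 0
  h_23 = 0;  h_24 = 4;  h_25 = 2;  h_26 = 4;  h_27 = 1;  h_28 = 0
  h_29 = 4;  h_30 = 0;  h_31 = 2;  h_32 = 1;  h_33 = 0;  h_34 = 3
  h_35 = 3;  h_36 = 0;  h_37 = 1;  h_38 = 1;  h_39 = 3;  h_40 = 4
  h_41 = 4;  h_42 = 4;  h_43 = 1;  h_44 = 1;  h_45 = 4;  h_46 = 3
  h_47 = 2;  h_48 = 3;  h_49 = 2;  h_50 = 1;  h_51 = 2;  h_52 = 2
  h_53 = 1;  h_54 = 3;  h_55 = 4;  h_56 = 0;  h_57 = 2;  h_58 = 3
  h_59 = 2;  h_60 = 4;  h_61 = 0;  h_62 = 1;  h_63 = 4;  h_64 = 2
  h_65 = 1;  h_66 = 4;  h_67 = 4;  h_68 = 3;  h_69 = 2;  h_70 = 0
  h_71 = 4;  h_72 = 2;  h_73 = 4;  h_74 = 3;  h_75 = 4;  h_76 = 4
  h_77 = 2;  h_78 = 0;  h_79 = 2;  h_80 = 2;  h_81 = 3;  h_82 = 3
  h_83 = 0;  h_84 = 0;  h_85 = 1;  h_86 = 2;  h_87 = 3;  h_88 = 2
  h_89 = 4;  h_90 = 1;  h_91 = 3;  h_92 = 4;  h_93 = 3;  h_94 = 0
  h_95 = 2;  h_96 = 0;  h_97 = 3;  h_98 = 2;  h_99 = 0;  h_100 = 1
  h_101 = 2;  h_102 = 1;  h_103 = 0;  h_104 = 3;  h_105 = 4;  h_106 = 2
  h_107 = 1;  h_108 = 2;  h_109 = 2;  h_110 = 2;  h_111 = 0;  h_112 = 4
  h_113 = 1;  h_114 = 1;  h_115 = 1;  h_116 = 3;  h_117 = 4;  h_118 = 0
  h_119 = 1;  h_120 = 1;  h_121 = 2;  h_122 = 3;  h_123 = 1;  h_124 = 3
  h_125 = 3;  h_126 = 2;  h_127 = 1;  h_128 = 4;  h_129 = 2;  h_130 = 3
  h_131 = 0;  h_132 = 3;  h_133 = 0;  h_134 = 2;  h_135 = 4;  h_136 = 2
  h_137 = 4;  h_138 = 4;  h_139 = 3;  h_140 = 3;  h_141 = 3;  h_142 = 1
  h_143 = 3;  h_144 = 4;  h_145 = 0;  h_146 = 3;  h_147 = 0;  h_148 = 2
  h_149 = 0;  h_150 = 4;  h_151 = 4;  h_152 = 0;  h_153 = 2;  h_154 = 1
  h_155 = 4;  h_156 = 1;  h_157 = 3;  h_158 = 4;  h_159 = 2;  h_160 = 3
  h_161 = 2;  h_162 = 4;  h_163 = 4;  h_164 = 4;  h_165 = 4;  h_166 = 1
  h_167 = 2;  h_168 = 1;  h_169 = 3;  h_170 = 3;  h_171 = 2;  h_172 = 0
  h_173 = 2;  h_174 = 2;  h_175 = 2;  h_176 = 1;  h_177 = 0;  h_178 = 4
  h_179 = 2;  h_180 = 4;  h_181 = 2;  h_182 = 2;  h_183 = 4;  h_184 = 1
  h_185 = 1;  h_186 = 4;  h_187 = 1;  h_188 = 3;  h_189 = 3;  h_190 = 0
  h_191 = 3;  h_192 = 1;  h_193 = 0;  h_194 = 1;  h_195 = 3;  h_196 = 4
  h_197 = 1;  h_198 = 2;  h_199 = 4;  h_200 = 3;  h_201 = 1;  h_202 = 0
  h_203 = 1;  h_204 = 2;  h_205 = 2
h_206 = 2·2 + 1·2 + 4·1 + 4·0 + 1·1 = 1
h_207 = 2·1 + 1·2 + 4·2 + 4·1 + 1·0 = 1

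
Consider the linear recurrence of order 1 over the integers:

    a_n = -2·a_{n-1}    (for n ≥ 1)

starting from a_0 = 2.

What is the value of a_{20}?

2097152

a_1 = -2·2 = -4
a_2 = -2·-4 = 8
a_3 = -2·8 = -16
a_4 = -2·-16 = 32
a_5 = -2·32 = -64
a_6 = -2·-64 = 128
a_7 = -2·128 = -256
a_8 = -2·-256 = 512
a_9 = -2·512 = -1024
a_10 = -2·-1024 = 2048
a_11 = -2·2048 = -4096
a_12 = -2·-4096 = 8192
a_13 = -2·8192 = -16384
a_14 = -2·-16384 = 32768
a_15 = -2·32768 = -65536
a_16 = -2·-65536 = 131072
a_17 = -2·131072 = -262144
a_18 = -2·-262144 = 524288
a_19 = -2·524288 = -1048576
a_20 = -2·-1048576 = 2097152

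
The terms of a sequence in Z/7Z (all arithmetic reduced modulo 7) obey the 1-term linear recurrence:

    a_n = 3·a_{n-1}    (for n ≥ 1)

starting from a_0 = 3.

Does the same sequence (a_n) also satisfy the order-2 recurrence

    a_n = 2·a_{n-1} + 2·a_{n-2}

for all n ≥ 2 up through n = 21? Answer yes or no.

no

Terms a_0..a_21: 3, 2, 6, 4, 5, 1, 3, 2, 6, 4, 5, 1, 3, 2, 6, 4, 5, 1, 3, 2, 6, 4
n=2: candidate gives 3, actual a_2 = 6 ✗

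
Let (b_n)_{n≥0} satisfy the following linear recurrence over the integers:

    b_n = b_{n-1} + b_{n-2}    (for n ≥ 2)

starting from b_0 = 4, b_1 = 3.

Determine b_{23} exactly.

156815

b_2 = 1·3 + 1·4 = 7
b_3 = 1·7 + 1·3 = 10
b_4 = 1·10 + 1·7 = 17
b_5 = 1·17 + 1·10 = 27
b_6 = 1·27 + 1·17 = 44
b_7 = 1·44 + 1·27 = 71
b_8 = 1·71 + 1·44 = 115
b_9 = 1·115 + 1·71 = 186
b_10 = 1·186 + 1·115 = 301
b_11 = 1·301 + 1·186 = 487
b_12 = 1·487 + 1·301 = 788
b_13 = 1·788 + 1·487 = 1275
b_14 = 1·1275 + 1·788 = 2063
b_15 = 1·2063 + 1·1275 = 3338
b_16 = 1·3338 + 1·2063 = 5401
b_17 = 1·5401 + 1·3338 = 8739
b_18 = 1·8739 + 1·5401 = 14140
b_19 = 1·14140 + 1·8739 = 22879
b_20 = 1·22879 + 1·14140 = 37019
b_21 = 1·37019 + 1·22879 = 59898
b_22 = 1·59898 + 1·37019 = 96917
b_23 = 1·96917 + 1·59898 = 156815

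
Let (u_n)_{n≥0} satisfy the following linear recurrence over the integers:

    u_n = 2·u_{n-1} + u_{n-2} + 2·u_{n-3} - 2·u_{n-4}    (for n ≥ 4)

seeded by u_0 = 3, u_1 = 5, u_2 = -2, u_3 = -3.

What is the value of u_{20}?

u_4 = 2·-3 + 1·-2 + 2·5 + -2·3 = -4
u_5 = 2·-4 + 1·-3 + 2·-2 + -2·5 = -25
u_6 = 2·-25 + 1·-4 + 2·-3 + -2·-2 = -56
u_7 = 2·-56 + 1·-25 + 2·-4 + -2·-3 = -139
u_8 = 2·-139 + 1·-56 + 2·-25 + -2·-4 = -376
u_9 = 2·-376 + 1·-139 + 2·-56 + -2·-25 = -953
u_10 = 2·-953 + 1·-376 + 2·-139 + -2·-56 = -2448
u_11 = 2·-2448 + 1·-953 + 2·-376 + -2·-139 = -6323
u_12 = 2·-6323 + 1·-2448 + 2·-953 + -2·-376 = -16248
u_13 = 2·-16248 + 1·-6323 + 2·-2448 + -2·-953 = -41809
u_14 = 2·-41809 + 1·-16248 + 2·-6323 + -2·-2448 = -107616
u_15 = 2·-107616 + 1·-41809 + 2·-16248 + -2·-6323 = -276891
u_16 = 2·-276891 + 1·-107616 + 2·-41809 + -2·-16248 = -712520
u_17 = 2·-712520 + 1·-276891 + 2·-107616 + -2·-41809 = -1833545
u_18 = 2·-1833545 + 1·-712520 + 2·-276891 + -2·-107616 = -4718160
u_19 = 2·-4718160 + 1·-1833545 + 2·-712520 + -2·-276891 = -12141123
u_20 = 2·-12141123 + 1·-4718160 + 2·-1833545 + -2·-712520 = -31242456

-31242456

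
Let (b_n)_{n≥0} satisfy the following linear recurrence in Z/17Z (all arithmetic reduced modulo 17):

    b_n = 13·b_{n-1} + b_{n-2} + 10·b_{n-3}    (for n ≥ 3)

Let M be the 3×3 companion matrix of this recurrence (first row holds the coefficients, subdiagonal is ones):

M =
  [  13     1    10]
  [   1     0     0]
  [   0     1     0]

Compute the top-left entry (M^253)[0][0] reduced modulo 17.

13

(M^253)[0][0] is the top entry after applying M 253 times to the unit state (1, 0, 0). Equivalently it is h_{255} for the auxiliary sequence (h_n) obeying the same recurrence with h_2 = 1 and h_i = 0 for 0 ≤ i < 2:
h_3 = 13·1 + 1·0 + 10·0 = 13
h_4 = 13·13 + 1·1 + 10·0 = 0
h_5 = 13·0 + 1·13 + 10·1 = 6
h_6 = 13·6 + 1·0 + 10·13 = 4
h_7 = 13·4 + 1·6 + 10·0 = 7
h_8 = 13·7 + 1·4 + 10·6 = 2
Continuing the recurrence:
  h_9 = 5;  h_10 = 1;  h_11 = 4;  h_12 = 1;  h_13 = 10;  h_14 = 1
  h_15 = 16;  h_16 = 3;  h_17 = 14;  h_18 = 5;  h_19 = 7;  h_20 = 15
  h_21 = 14;  h_22 = 12;  h_23 = 14;  h_24 = 11;  h_25 = 5;  h_26 = 12
  h_27 = 16;  h_28 = 15;  h_29 = 8;  h_30 = 7;  h_31 = 11;  h_32 = 9
  h_33 = 11;  h_34 = 7;  h_35 = 5;  h_36 = 12;  h_37 = 10;  h_38 = 5
  h_39 = 8;  h_40 = 5;  h_41 = 4;  h_42 = 1;  h_43 = 16;  h_44 = 11
  h_45 = 16;  h_46 = 5;  h_47 = 4;  h_48 = 13;  h_49 = 2;  h_50 = 11
  h_51 = 3;  h_52 = 2;  h_53 = 3;  h_54 = 3;  h_55 = 11;  h_56 = 6
  h_57 = 0;  h_58 = 14;  h_59 = 4;  h_60 = 15;  h_61 = 16;  h_62 = 8
  h_63 = 15;  h_64 = 6;  h_65 = 3;  h_66 = 8;  h_67 = 14;  h_68 = 16
  h_69 = 13;  h_70 = 2;  h_71 = 12;  h_72 = 16;  h_73 = 2;  h_74 = 9
  h_75 = 7;  h_76 = 1;  h_77 = 8;  h_78 = 5;  h_79 = 15;  h_80 = 8
  h_81 = 16;  h_82 = 9;  h_83 = 9;  h_84 = 14;  h_85 = 9;  h_86 = 0
  h_87 = 13;  h_88 = 4;  h_89 = 14;  h_90 = 10;  h_91 = 14;  h_92 = 9
  h_93 = 10;  h_94 = 7;  h_95 = 4;  h_96 = 6;  h_97 = 16;  h_98 = 16
  h_99 = 12;  h_100 = 9;  h_101 = 0;  h_102 = 10;  h_103 = 16;  h_104 = 14
  h_105 = 9;  h_106 = 2;  h_107 = 5;  h_108 = 4;  h_109 = 9;  h_110 = 1
  h_111 = 11;  h_112 = 13;  h_113 = 3;  h_114 = 9;  h_115 = 12;  h_116 = 8
  h_117 = 2;  h_118 = 1;  h_119 = 10;  h_120 = 15;  h_121 = 11;  h_122 = 3
  h_123 = 13;  h_124 = 10;  h_125 = 3;  h_126 = 9;  h_127 = 16;  h_128 = 9
  h_129 = 2;  h_130 = 8;  h_131 = 9;  h_132 = 9;  h_133 = 2;  h_134 = 6
  h_135 = 0;  h_136 = 9;  h_137 = 7;  h_138 = 15;  h_139 = 3;  h_140 = 5
  h_141 = 14;  h_142 = 13;  h_143 = 12;  h_144 = 3;  h_145 = 11;  h_146 = 11
  h_147 = 14;  h_148 = 14;  h_149 = 0;  h_150 = 1;  h_151 = 0;  h_152 = 1
  h_153 = 6;  h_154 = 11;  h_155 = 6;  h_156 = 13;  h_157 = 13;  h_158 = 4
  h_159 = 8;  h_160 = 0;  h_161 = 14;  h_162 = 7;  h_163 = 3;  h_164 = 16
  h_165 = 9;  h_166 = 10;  h_167 = 10;  h_168 = 9;  h_169 = 6;  h_170 = 0
  h_171 = 11;  h_172 = 16;  h_173 = 15;  h_174 = 15;  h_175 = 13;  h_176 = 11
  h_177 = 0;  h_178 = 5;  h_179 = 5;  h_180 = 2;  h_181 = 13;  h_182 = 0
  h_183 = 16;  h_184 = 15;  h_185 = 7;  h_186 = 11;  h_187 = 11;  h_188 = 3
  h_189 = 7;  h_190 = 0;  h_191 = 3;  h_192 = 7;  h_193 = 9;  h_194 = 1
  h_195 = 7;  h_196 = 12;  h_197 = 3;  h_198 = 2;  h_199 = 13;  h_200 = 14
  h_201 = 11;  h_202 = 15;  h_203 = 6;  h_204 = 16;  h_205 = 7;  h_206 = 14
  h_207 = 9;  h_208 = 14;  h_209 = 8;  h_210 = 4;  h_211 = 13;  h_212 = 15
  h_213 = 10;  h_214 = 3;  h_215 = 12;  h_216 = 4;  h_217 = 9;  h_218 = 3
  h_219 = 3;  h_220 = 13;  h_221 = 15;  h_222 = 0;  h_223 = 9;  h_224 = 12
  h_225 = 12;  h_226 = 3;  h_227 = 1;  h_228 = 0;  h_229 = 14;  h_230 = 5
  h_231 = 11;  h_232 = 16;  h_233 = 14;  h_234 = 2;  h_235 = 13;  h_236 = 5
  h_237 = 13;  h_238 = 15;  h_239 = 3;  h_240 = 14;  h_241 = 12;  h_242 = 13
  h_243 = 15;  h_244 = 5;  h_245 = 6;  h_246 = 12;  h_247 = 8;  h_248 = 6
  h_249 = 2;  h_250 = 10;  h_251 = 5;  h_252 = 10;  h_253 = 14
h_254 = 13·14 + 1·10 + 10·5 = 4
h_255 = 13·4 + 1·14 + 10·10 = 13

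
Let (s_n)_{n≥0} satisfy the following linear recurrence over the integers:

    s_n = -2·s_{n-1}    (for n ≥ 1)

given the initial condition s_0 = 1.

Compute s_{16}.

65536

s_1 = -2·1 = -2
s_2 = -2·-2 = 4
s_3 = -2·4 = -8
s_4 = -2·-8 = 16
s_5 = -2·16 = -32
s_6 = -2·-32 = 64
s_7 = -2·64 = -128
s_8 = -2·-128 = 256
s_9 = -2·256 = -512
s_10 = -2·-512 = 1024
s_11 = -2·1024 = -2048
s_12 = -2·-2048 = 4096
s_13 = -2·4096 = -8192
s_14 = -2·-8192 = 16384
s_15 = -2·16384 = -32768
s_16 = -2·-32768 = 65536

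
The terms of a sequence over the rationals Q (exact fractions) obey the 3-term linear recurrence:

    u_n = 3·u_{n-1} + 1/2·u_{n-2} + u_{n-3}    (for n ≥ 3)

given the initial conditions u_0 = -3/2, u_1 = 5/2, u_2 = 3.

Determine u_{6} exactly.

1273/4

u_3 = 3·3 + 1/2·5/2 + 1·-3/2 = 35/4
u_4 = 3·35/4 + 1/2·3 + 1·5/2 = 121/4
u_5 = 3·121/4 + 1/2·35/4 + 1·3 = 785/8
u_6 = 3·785/8 + 1/2·121/4 + 1·35/4 = 1273/4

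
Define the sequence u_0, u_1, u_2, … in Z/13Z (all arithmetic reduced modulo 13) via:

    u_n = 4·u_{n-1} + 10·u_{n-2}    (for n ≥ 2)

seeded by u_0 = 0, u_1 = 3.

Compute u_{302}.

12

u_2 = 4·3 + 10·0 = 12
u_3 = 4·12 + 10·3 = 0
u_4 = 4·0 + 10·12 = 3
(u_3, u_4) = (0, 3) = (u_0, u_1), so the sequence has period 3.
302 ≡ 2 (mod 3), hence u_302 = u_2 = 12.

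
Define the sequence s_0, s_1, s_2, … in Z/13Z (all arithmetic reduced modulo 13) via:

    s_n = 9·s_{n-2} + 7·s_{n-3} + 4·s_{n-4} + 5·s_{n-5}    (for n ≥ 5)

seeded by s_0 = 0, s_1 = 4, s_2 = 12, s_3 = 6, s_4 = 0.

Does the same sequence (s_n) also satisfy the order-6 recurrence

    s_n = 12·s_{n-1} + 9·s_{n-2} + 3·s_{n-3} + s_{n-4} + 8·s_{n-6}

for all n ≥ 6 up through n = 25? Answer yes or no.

Terms s_0..s_25: 0, 4, 12, 6, 0, 11, 6, 1, 5, 4, 1, 1, 10, 5, 4, 7, 12, 5, 3, 8, 2, 4, 7, 6, 9, 12
n=6: candidate gives 6, actual s_6 = 6 ✓
n=7: candidate gives 1, actual s_7 = 1 ✓
n=8: candidate gives 0, actual s_8 = 5 ✗

no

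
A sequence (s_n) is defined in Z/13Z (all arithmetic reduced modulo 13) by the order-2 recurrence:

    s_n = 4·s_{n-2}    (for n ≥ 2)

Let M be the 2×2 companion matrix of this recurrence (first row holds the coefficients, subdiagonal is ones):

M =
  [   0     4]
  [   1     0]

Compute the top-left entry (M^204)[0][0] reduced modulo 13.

(M^204)[0][0] is the top entry after applying M 204 times to the unit state (1, 0). Equivalently it is h_{205} for the auxiliary sequence (h_n) obeying the same recurrence with h_1 = 1 and h_i = 0 for 0 ≤ i < 1:
h_2 = 0·1 + 4·0 = 0
h_3 = 0·0 + 4·1 = 4
h_4 = 0·4 + 4·0 = 0
h_5 = 0·0 + 4·4 = 3
h_6 = 0·3 + 4·0 = 0
h_7 = 0·0 + 4·3 = 12
h_8 = 0·12 + 4·0 = 0
h_9 = 0·0 + 4·12 = 9
h_10 = 0·9 + 4·0 = 0
h_11 = 0·0 + 4·9 = 10
h_12 = 0·10 + 4·0 = 0
h_13 = 0·0 + 4·10 = 1
(h_12, h_13) = (0, 1) = (h_0, h_1), so the sequence has period 12.
205 ≡ 1 (mod 12), hence h_205 = h_1 = 1.

1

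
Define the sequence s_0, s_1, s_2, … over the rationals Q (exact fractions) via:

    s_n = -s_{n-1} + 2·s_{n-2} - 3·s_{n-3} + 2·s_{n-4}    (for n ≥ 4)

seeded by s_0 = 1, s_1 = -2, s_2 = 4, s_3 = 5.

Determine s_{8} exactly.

226

s_4 = -1·5 + 2·4 + -3·-2 + 2·1 = 11
s_5 = -1·11 + 2·5 + -3·4 + 2·-2 = -17
s_6 = -1·-17 + 2·11 + -3·5 + 2·4 = 32
s_7 = -1·32 + 2·-17 + -3·11 + 2·5 = -89
s_8 = -1·-89 + 2·32 + -3·-17 + 2·11 = 226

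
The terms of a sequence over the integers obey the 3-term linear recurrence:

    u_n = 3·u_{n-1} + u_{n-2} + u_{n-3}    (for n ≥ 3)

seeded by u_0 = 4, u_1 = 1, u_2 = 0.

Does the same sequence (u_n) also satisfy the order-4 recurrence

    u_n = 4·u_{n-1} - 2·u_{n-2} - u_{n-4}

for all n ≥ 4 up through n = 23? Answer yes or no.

yes

Terms u_0..u_23: 4, 1, 0, 5, 16, 53, 180, 609, 2060, 6969, 23576, 79757, 269816, 912781, 3087916, 10446345, 35339732, 119553457, 404446448, 1368232533, 4628697504, 15658771493, 52973244516, 179207202545
n=4: candidate gives 16, actual u_4 = 16 ✓
n=5: candidate gives 53, actual u_5 = 53 ✓
n=6: candidate gives 180, actual u_6 = 180 ✓
n=7: candidate gives 609, actual u_7 = 609 ✓
n=8: candidate gives 2060, actual u_8 = 2060 ✓
n=9: candidate gives 6969, actual u_9 = 6969 ✓
n=10: candidate gives 23576, actual u_10 = 23576 ✓
n=11: candidate gives 79757, actual u_11 = 79757 ✓
n=12: candidate gives 269816, actual u_12 = 269816 ✓
n=13: candidate gives 912781, actual u_13 = 912781 ✓
n=14: candidate gives 3087916, actual u_14 = 3087916 ✓
n=15: candidate gives 10446345, actual u_15 = 10446345 ✓
n=16: candidate gives 35339732, actual u_16 = 35339732 ✓
n=17: candidate gives 119553457, actual u_17 = 119553457 ✓
n=18: candidate gives 404446448, actual u_18 = 404446448 ✓
n=19: candidate gives 1368232533, actual u_19 = 1368232533 ✓
n=20: candidate gives 4628697504, actual u_20 = 4628697504 ✓
n=21: candidate gives 15658771493, actual u_21 = 15658771493 ✓
n=22: candidate gives 52973244516, actual u_22 = 52973244516 ✓
n=23: candidate gives 179207202545, actual u_23 = 179207202545 ✓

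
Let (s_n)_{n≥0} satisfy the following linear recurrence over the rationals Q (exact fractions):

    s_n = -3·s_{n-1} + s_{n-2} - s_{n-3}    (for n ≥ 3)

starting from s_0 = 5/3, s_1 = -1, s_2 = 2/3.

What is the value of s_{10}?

s_3 = -3·2/3 + 1·-1 + -1·5/3 = -14/3
s_4 = -3·-14/3 + 1·2/3 + -1·-1 = 47/3
s_5 = -3·47/3 + 1·-14/3 + -1·2/3 = -157/3
s_6 = -3·-157/3 + 1·47/3 + -1·-14/3 = 532/3
s_7 = -3·532/3 + 1·-157/3 + -1·47/3 = -600
s_8 = -3·-600 + 1·532/3 + -1·-157/3 = 6089/3
s_9 = -3·6089/3 + 1·-600 + -1·532/3 = -20599/3
s_10 = -3·-20599/3 + 1·6089/3 + -1·-600 = 69686/3

69686/3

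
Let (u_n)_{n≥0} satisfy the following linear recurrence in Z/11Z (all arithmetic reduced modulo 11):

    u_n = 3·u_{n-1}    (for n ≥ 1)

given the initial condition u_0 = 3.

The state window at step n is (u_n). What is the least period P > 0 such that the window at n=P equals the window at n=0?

5

n=0: window = (3)
n=1: window = (9)
n=2: window = (5)
n=3: window = (4)
n=4: window = (1)
n=5: window = (3)
window at n=5 equals window at n=0 → period = 5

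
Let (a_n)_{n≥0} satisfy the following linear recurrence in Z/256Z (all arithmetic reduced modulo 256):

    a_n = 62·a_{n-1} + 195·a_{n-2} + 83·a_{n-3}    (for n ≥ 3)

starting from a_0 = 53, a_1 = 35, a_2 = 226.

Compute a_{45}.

a_3 = 62·226 + 195·35 + 83·53 = 148
a_4 = 62·148 + 195·226 + 83·35 = 87
a_5 = 62·87 + 195·148 + 83·226 = 20
a_6 = 62·20 + 195·87 + 83·148 = 25
a_7 = 62·25 + 195·20 + 83·87 = 127
a_8 = 62·127 + 195·25 + 83·20 = 73
a_9 = 62·73 + 195·127 + 83·25 = 134
a_10 = 62·134 + 195·73 + 83·127 = 60
a_11 = 62·60 + 195·134 + 83·73 = 69
a_12 = 62·69 + 195·60 + 83·134 = 220
a_13 = 62·220 + 195·69 + 83·60 = 75
a_14 = 62·75 + 195·220 + 83·69 = 29
a_15 = 62·29 + 195·75 + 83·220 = 123
a_16 = 62·123 + 195·29 + 83·75 = 50
a_17 = 62·50 + 195·123 + 83·29 = 52
a_18 = 62·52 + 195·50 + 83·123 = 143
a_19 = 62·143 + 195·52 + 83·50 = 116
a_20 = 62·116 + 195·143 + 83·52 = 225
a_21 = 62·225 + 195·116 + 83·143 = 55
a_22 = 62·55 + 195·225 + 83·116 = 81
a_23 = 62·81 + 195·55 + 83·225 = 118
a_24 = 62·118 + 195·81 + 83·55 = 28
a_25 = 62·28 + 195·118 + 83·81 = 237
a_26 = 62·237 + 195·28 + 83·118 = 252
a_27 = 62·252 + 195·237 + 83·28 = 163
a_28 = 62·163 + 195·252 + 83·237 = 69
a_29 = 62·69 + 195·163 + 83·252 = 147
a_30 = 62·147 + 195·69 + 83·163 = 2
a_31 = 62·2 + 195·147 + 83·69 = 212
a_32 = 62·212 + 195·2 + 83·147 = 135
a_33 = 62·135 + 195·212 + 83·2 = 212
a_34 = 62·212 + 195·135 + 83·212 = 233
a_35 = 62·233 + 195·212 + 83·135 = 175
a_36 = 62·175 + 195·233 + 83·212 = 153
a_37 = 62·153 + 195·175 + 83·233 = 230
a_38 = 62·230 + 195·153 + 83·175 = 252
a_39 = 62·252 + 195·230 + 83·153 = 213
a_40 = 62·213 + 195·252 + 83·230 = 28
a_41 = 62·28 + 195·213 + 83·252 = 187
a_42 = 62·187 + 195·28 + 83·213 = 173
a_43 = 62·173 + 195·187 + 83·28 = 107
a_44 = 62·107 + 195·173 + 83·187 = 82
a_45 = 62·82 + 195·107 + 83·173 = 116

116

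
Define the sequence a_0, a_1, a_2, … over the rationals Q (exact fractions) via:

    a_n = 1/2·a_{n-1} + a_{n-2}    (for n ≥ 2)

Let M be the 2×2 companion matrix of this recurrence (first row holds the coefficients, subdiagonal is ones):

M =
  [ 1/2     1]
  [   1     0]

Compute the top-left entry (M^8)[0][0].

(M^8)[0][0] is the top entry after applying M 8 times to the unit state (1, 0). Equivalently it is h_{9} for the auxiliary sequence (h_n) obeying the same recurrence with h_1 = 1 and h_i = 0 for 0 ≤ i < 1:
h_2 = 1/2·1 + 1·0 = 1/2
h_3 = 1/2·1/2 + 1·1 = 5/4
h_4 = 1/2·5/4 + 1·1/2 = 9/8
h_5 = 1/2·9/8 + 1·5/4 = 29/16
h_6 = 1/2·29/16 + 1·9/8 = 65/32
h_7 = 1/2·65/32 + 1·29/16 = 181/64
h_8 = 1/2·181/64 + 1·65/32 = 441/128
h_9 = 1/2·441/128 + 1·181/64 = 1165/256

1165/256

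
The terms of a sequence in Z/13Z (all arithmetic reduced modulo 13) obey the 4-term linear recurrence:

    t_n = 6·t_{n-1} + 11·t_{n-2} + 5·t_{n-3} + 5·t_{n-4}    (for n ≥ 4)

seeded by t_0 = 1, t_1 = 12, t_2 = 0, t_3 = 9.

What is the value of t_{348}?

3

t_4 = 6·9 + 11·0 + 5·12 + 5·1 = 2
t_5 = 6·2 + 11·9 + 5·0 + 5·12 = 2
t_6 = 6·2 + 11·2 + 5·9 + 5·0 = 1
t_7 = 6·1 + 11·2 + 5·2 + 5·9 = 5
t_8 = 6·5 + 11·1 + 5·2 + 5·2 = 9
t_9 = 6·9 + 11·5 + 5·1 + 5·2 = 7
t_10 = 6·7 + 11·9 + 5·5 + 5·1 = 2
t_11 = 6·2 + 11·7 + 5·9 + 5·5 = 3
t_12 = 6·3 + 11·2 + 5·7 + 5·9 = 3
t_13 = 6·3 + 11·3 + 5·2 + 5·7 = 5
t_14 = 6·5 + 11·3 + 5·3 + 5·2 = 10
t_15 = 6·10 + 11·5 + 5·3 + 5·3 = 2
t_16 = 6·2 + 11·10 + 5·5 + 5·3 = 6
t_17 = 6·6 + 11·2 + 5·10 + 5·5 = 3
t_18 = 6·3 + 11·6 + 5·2 + 5·10 = 1
t_19 = 6·1 + 11·3 + 5·6 + 5·2 = 1
t_20 = 6·1 + 11·1 + 5·3 + 5·6 = 10
t_21 = 6·10 + 11·1 + 5·1 + 5·3 = 0
t_22 = 6·0 + 11·10 + 5·1 + 5·1 = 3
t_23 = 6·3 + 11·0 + 5·10 + 5·1 = 8
t_24 = 6·8 + 11·3 + 5·0 + 5·10 = 1
t_25 = 6·1 + 11·8 + 5·3 + 5·0 = 5
t_26 = 6·5 + 11·1 + 5·8 + 5·3 = 5
t_27 = 6·5 + 11·5 + 5·1 + 5·8 = 0
t_28 = 6·0 + 11·5 + 5·5 + 5·1 = 7
t_29 = 6·7 + 11·0 + 5·5 + 5·5 = 1
t_30 = 6·1 + 11·7 + 5·0 + 5·5 = 4
t_31 = 6·4 + 11·1 + 5·7 + 5·0 = 5
t_32 = 6·5 + 11·4 + 5·1 + 5·7 = 10
t_33 = 6·10 + 11·5 + 5·4 + 5·1 = 10
t_34 = 6·10 + 11·10 + 5·5 + 5·4 = 7
t_35 = 6·7 + 11·10 + 5·10 + 5·5 = 6
t_36 = 6·6 + 11·7 + 5·10 + 5·10 = 5
t_37 = 6·5 + 11·6 + 5·7 + 5·10 = 12
t_38 = 6·12 + 11·5 + 5·6 + 5·7 = 10
t_39 = 6·10 + 11·12 + 5·5 + 5·6 = 0
t_40 = 6·0 + 11·10 + 5·12 + 5·5 = 0
t_41 = 6·0 + 11·0 + 5·10 + 5·12 = 6
t_42 = 6·6 + 11·0 + 5·0 + 5·10 = 8
t_43 = 6·8 + 11·6 + 5·0 + 5·0 = 10
t_44 = 6·10 + 11·8 + 5·6 + 5·0 = 9
t_45 = 6·9 + 11·10 + 5·8 + 5·6 = 0
t_46 = 6·0 + 11·9 + 5·10 + 5·8 = 7
t_47 = 6·7 + 11·0 + 5·9 + 5·10 = 7
t_48 = 6·7 + 11·7 + 5·0 + 5·9 = 8
t_49 = 6·8 + 11·7 + 5·7 + 5·0 = 4
t_50 = 6·4 + 11·8 + 5·7 + 5·7 = 0
t_51 = 6·0 + 11·4 + 5·8 + 5·7 = 2
t_52 = 6·2 + 11·0 + 5·4 + 5·8 = 7
t_53 = 6·7 + 11·2 + 5·0 + 5·4 = 6
t_54 = 6·6 + 11·7 + 5·2 + 5·0 = 6
t_55 = 6·6 + 11·6 + 5·7 + 5·2 = 4
t_56 = 6·4 + 11·6 + 5·6 + 5·7 = 12
t_57 = 6·12 + 11·4 + 5·6 + 5·6 = 7
t_58 = 6·7 + 11·12 + 5·4 + 5·6 = 3
t_59 = 6·3 + 11·7 + 5·12 + 5·4 = 6
t_60 = 6·6 + 11·3 + 5·7 + 5·12 = 8
t_61 = 6·8 + 11·6 + 5·3 + 5·7 = 8
t_62 = 6·8 + 11·8 + 5·6 + 5·3 = 12
t_63 = 6·12 + 11·8 + 5·8 + 5·6 = 9
t_64 = 6·9 + 11·12 + 5·8 + 5·8 = 6
t_65 = 6·6 + 11·9 + 5·12 + 5·8 = 1
t_66 = 6·1 + 11·6 + 5·9 + 5·12 = 8
t_67 = 6·8 + 11·1 + 5·6 + 5·9 = 4
t_68 = 6·4 + 11·8 + 5·1 + 5·6 = 4
t_69 = 6·4 + 11·4 + 5·8 + 5·1 = 9
t_70 = 6·9 + 11·4 + 5·4 + 5·8 = 2
t_71 = 6·2 + 11·9 + 5·4 + 5·4 = 8
t_72 = 6·8 + 11·2 + 5·9 + 5·4 = 5
t_73 = 6·5 + 11·8 + 5·2 + 5·9 = 4
t_74 = 6·4 + 11·5 + 5·8 + 5·2 = 12
t_75 = 6·12 + 11·4 + 5·5 + 5·8 = 12
t_76 = 6·12 + 11·12 + 5·4 + 5·5 = 2
t_77 = 6·2 + 11·12 + 5·12 + 5·4 = 3
t_78 = 6·3 + 11·2 + 5·12 + 5·12 = 4
t_79 = 6·4 + 11·3 + 5·2 + 5·12 = 10
t_80 = 6·10 + 11·4 + 5·3 + 5·2 = 12
t_81 = 6·12 + 11·10 + 5·4 + 5·3 = 9
t_82 = 6·9 + 11·12 + 5·10 + 5·4 = 9
t_83 = 6·9 + 11·9 + 5·12 + 5·10 = 3
t_84 = 6·3 + 11·9 + 5·9 + 5·12 = 1
t_85 = 6·1 + 11·3 + 5·9 + 5·9 = 12
t_86 = 6·12 + 11·1 + 5·3 + 5·9 = 0
t_87 = 6·0 + 11·12 + 5·1 + 5·3 = 9
(t_84, t_85, t_86, t_87) = (1, 12, 0, 9) = (t_0, t_1, t_2, t_3), so the sequence has period 84.
348 ≡ 12 (mod 84), hence t_348 = t_12 = 3.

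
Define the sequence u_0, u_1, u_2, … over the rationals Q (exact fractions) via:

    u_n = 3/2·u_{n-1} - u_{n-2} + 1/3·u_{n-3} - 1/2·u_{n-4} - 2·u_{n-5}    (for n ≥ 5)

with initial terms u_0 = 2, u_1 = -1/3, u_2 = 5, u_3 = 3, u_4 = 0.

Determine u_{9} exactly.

u_5 = 3/2·0 + -1·3 + 1/3·5 + -1/2·-1/3 + -2·2 = -31/6
u_6 = 3/2·-31/6 + -1·0 + 1/3·3 + -1/2·5 + -2·-1/3 = -103/12
u_7 = 3/2·-103/12 + -1·-31/6 + 1/3·0 + -1/2·3 + -2·5 = -461/24
u_8 = 3/2·-461/24 + -1·-103/12 + 1/3·-31/6 + -1/2·0 + -2·3 = -4025/144
u_9 = 3/2·-4025/144 + -1·-461/24 + 1/3·-103/12 + -1/2·-31/6 + -2·0 = -6623/288

-6623/288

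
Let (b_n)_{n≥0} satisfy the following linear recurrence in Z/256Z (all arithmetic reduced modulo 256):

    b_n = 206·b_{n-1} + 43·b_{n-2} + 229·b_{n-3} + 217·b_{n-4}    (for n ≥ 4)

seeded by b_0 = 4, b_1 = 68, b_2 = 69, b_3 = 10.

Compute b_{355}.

b_4 = 206·10 + 43·69 + 229·68 + 217·4 = 219
b_5 = 206·219 + 43·10 + 229·69 + 217·68 = 69
b_6 = 206·69 + 43·219 + 229·10 + 217·69 = 190
b_7 = 206·190 + 43·69 + 229·219 + 217·10 = 220
b_8 = 206·220 + 43·190 + 229·69 + 217·219 = 78
b_9 = 206·78 + 43·220 + 229·190 + 217·69 = 43
Continuing the recurrence:
  b_10 = 142;  b_11 = 191;  b_12 = 33;  b_13 = 28;  b_14 = 76;  b_15 = 72
  b_16 = 185;  b_17 = 174;  b_18 = 235;  b_19 = 217;  b_20 = 142;  b_21 = 108
  b_22 = 18;  b_23 = 151;  b_24 = 130;  b_25 = 159;  b_26 = 29;  b_27 = 84
  b_28 = 228;  b_29 = 76;  b_30 = 45;  b_31 = 34;  b_32 = 43;  b_33 = 253
  b_34 = 94;  b_35 = 108;  b_36 = 118;  b_37 = 163;  b_38 = 70;  b_39 = 207
  b_40 = 41;  b_41 = 140;  b_42 = 12;  b_43 = 80;  b_44 = 97;  b_45 = 230
  b_46 = 27;  b_47 = 241;  b_48 = 110;  b_49 = 28;  b_50 = 122;  b_51 = 143
  b_52 = 218;  b_53 = 79;  b_54 = 133;  b_55 = 132;  b_56 = 4;  b_57 = 84
  b_58 = 21;  b_59 = 122;  b_60 = 59;  b_61 = 245;  b_62 = 254;  b_63 = 188
  b_64 = 30;  b_65 = 155;  b_66 = 62;  b_67 = 31;  b_68 = 113;  b_69 = 252
  b_70 = 12;  b_71 = 88;  b_72 = 9;  b_73 = 94;  b_74 = 11;  b_75 = 73
  b_76 = 78;  b_77 = 140;  b_78 = 98;  b_79 = 7;  b_80 = 114;  b_81 = 63
  b_82 = 45;  b_83 = 180;  b_84 = 100;  b_85 = 92;  b_86 = 253;  b_87 = 18
  b_88 = 11;  b_89 = 45;  b_90 = 158;  b_91 = 204;  b_92 = 70;  b_93 = 19
  b_94 = 118;  b_95 = 175;  b_96 = 249;  b_97 = 108;  b_98 = 76;  b_99 = 96
  b_100 = 177;  b_101 = 22;  b_102 = 187;  b_103 = 225;  b_104 = 46;  b_105 = 188
  b_106 = 202;  b_107 = 255;  b_108 = 74;  b_109 = 111;  b_110 = 21;  b_111 = 228
  b_112 = 4;  b_113 = 100;  b_114 = 229;  b_115 = 234;  b_116 = 155;  b_117 = 165
  b_118 = 62;  b_119 = 156;  b_120 = 238;  b_121 = 11;  b_122 = 238;  b_123 = 127
  b_124 = 193;  b_125 = 220;  b_126 = 204;  b_127 = 104;  b_128 = 89;  b_129 = 14
  b_130 = 43;  b_131 = 185;  b_132 = 14;  b_133 = 172;  b_134 = 178;  b_135 = 119
  b_136 = 98;  b_137 = 223;  b_138 = 61;  b_139 = 20;  b_140 = 228;  b_141 = 108
  b_142 = 205;  b_143 = 2;  b_144 = 235;  b_145 = 93;  b_146 = 222;  b_147 = 44
  b_148 = 22;  b_149 = 131;  b_150 = 166;  b_151 = 143;  b_152 = 201;  b_153 = 76
  b_154 = 140;  b_155 = 112;  b_156 = 1;  b_157 = 70;  b_158 = 91;  b_159 = 209
  b_160 = 238;  b_161 = 92;  b_162 = 26;  b_163 = 111;  b_164 = 186;  b_165 = 143
  b_166 = 165;  b_167 = 68;  b_168 = 4;  b_169 = 116;  b_170 = 181;  b_171 = 90
  b_172 = 251;  b_173 = 85;  b_174 = 126;  b_175 = 124;  b_176 = 190;  b_177 = 123
  b_178 = 158;  b_179 = 223;  b_180 = 17;  b_181 = 188;  b_182 = 140;  b_183 = 120
  b_184 = 169;  b_185 = 190;  b_186 = 75;  b_187 = 41;  b_188 = 206;  b_189 = 204
  b_190 = 2;  b_191 = 231;  b_192 = 82;  b_193 = 127;  b_194 = 77;  b_195 = 116
  b_196 = 100;  b_197 = 124;  b_198 = 157;  b_199 = 242;  b_200 = 203;  b_201 = 141
  b_202 = 30;  b_203 = 140;  b_204 = 230;  b_205 = 243;  b_206 = 214;  b_207 = 111
  b_208 = 153;  b_209 = 44;  b_210 = 204;  b_211 = 128;  b_212 = 81;  b_213 = 118
  b_214 = 251;  b_215 = 193;  b_216 = 174;  b_217 = 252;  b_218 = 106;  b_219 = 223
  b_220 = 42;  b_221 = 175;  b_222 = 53;  b_223 = 164;  b_224 = 4;  b_225 = 132
  b_226 = 133;  b_227 = 202;  b_228 = 91;  b_229 = 5;  b_230 = 190;  b_231 = 92
  b_232 = 142;  b_233 = 235;  b_234 = 78;  b_235 = 63;  b_236 = 97;  b_237 = 156
  b_238 = 76;  b_239 = 136;  b_240 = 249;  b_241 = 110;  b_242 = 107;  b_243 = 153
  b_244 = 142;  b_245 = 236;  b_246 = 82;  b_247 = 87;  b_248 = 66;  b_249 = 31
  b_250 = 93;  b_251 = 212;  b_252 = 228;  b_253 = 140;  b_254 = 109;  b_255 = 226
  b_256 = 171;  b_257 = 189;  b_258 = 94;  b_259 = 236;  b_260 = 182;  b_261 = 99
  b_262 = 6;  b_263 = 79;  b_264 = 105;  b_265 = 12;  b_266 = 12;  b_267 = 144
  b_268 = 161;  b_269 = 166;  b_270 = 155;  b_271 = 177;  b_272 = 110;  b_273 = 156
  b_274 = 186;  b_275 = 79;  b_276 = 154;  b_277 = 207;  b_278 = 197;  b_279 = 4
  b_280 = 4;  b_281 = 148;  b_282 = 85;  b_283 = 58;  b_284 = 187;  b_285 = 181
  b_286 = 254;  b_287 = 60;  b_288 = 94;  b_289 = 91;  b_290 = 254;  b_291 = 159
  b_292 = 177;  b_293 = 124;  b_294 = 12;  b_295 = 152;  b_296 = 73;  b_297 = 30
  b_298 = 139;  b_299 = 9;  b_300 = 78;  b_301 = 12;  b_302 = 162;  b_303 = 199
  b_304 = 50;  b_305 = 191;  b_306 = 109;  b_307 = 52;  b_308 = 100;  b_309 = 156
  b_310 = 61;  b_311 = 210;  b_312 = 139;  b_313 = 237;  b_314 = 158;  b_315 = 76
  b_316 = 134;  b_317 = 211;  b_318 = 54;  b_319 = 47;  b_320 = 57;  b_321 = 236
  b_322 = 76;  b_323 = 160;  b_324 = 241;  b_325 = 214;  b_326 = 59;  b_327 = 161
  b_328 = 46;  b_329 = 60;  b_330 = 10;  b_331 = 191;  b_332 = 10;  b_333 = 239
  b_334 = 85;  b_335 = 100;  b_336 = 4;  b_337 = 164;  b_338 = 37;  b_339 = 170
  b_340 = 27;  b_341 = 101;  b_342 = 62;  b_343 = 28;  b_344 = 46;  b_345 = 203
  b_346 = 174;  b_347 = 255;  b_348 = 1;  b_349 = 92;  b_350 = 204;  b_351 = 168
  b_352 = 153;  b_353 = 206
b_354 = 206·206 + 43·153 + 229·168 + 217·204 = 171
b_355 = 206·171 + 43·206 + 229·153 + 217·168 = 121

121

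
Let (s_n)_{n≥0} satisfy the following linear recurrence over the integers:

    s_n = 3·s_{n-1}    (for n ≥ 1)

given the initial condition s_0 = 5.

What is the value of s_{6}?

3645

s_1 = 3·5 = 15
s_2 = 3·15 = 45
s_3 = 3·45 = 135
s_4 = 3·135 = 405
s_5 = 3·405 = 1215
s_6 = 3·1215 = 3645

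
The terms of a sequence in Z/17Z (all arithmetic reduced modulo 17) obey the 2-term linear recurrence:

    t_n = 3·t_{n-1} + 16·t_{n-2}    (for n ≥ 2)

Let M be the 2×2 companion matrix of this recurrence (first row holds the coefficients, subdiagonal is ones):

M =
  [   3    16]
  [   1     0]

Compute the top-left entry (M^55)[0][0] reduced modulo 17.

(M^55)[0][0] is the top entry after applying M 55 times to the unit state (1, 0). Equivalently it is h_{56} for the auxiliary sequence (h_n) obeying the same recurrence with h_1 = 1 and h_i = 0 for 0 ≤ i < 1:
h_2 = 3·1 + 16·0 = 3
h_3 = 3·3 + 16·1 = 8
h_4 = 3·8 + 16·3 = 4
h_5 = 3·4 + 16·8 = 4
h_6 = 3·4 + 16·4 = 8
h_7 = 3·8 + 16·4 = 3
h_8 = 3·3 + 16·8 = 1
h_9 = 3·1 + 16·3 = 0
h_10 = 3·0 + 16·1 = 16
h_11 = 3·16 + 16·0 = 14
h_12 = 3·14 + 16·16 = 9
h_13 = 3·9 + 16·14 = 13
h_14 = 3·13 + 16·9 = 13
h_15 = 3·13 + 16·13 = 9
h_16 = 3·9 + 16·13 = 14
h_17 = 3·14 + 16·9 = 16
h_18 = 3·16 + 16·14 = 0
h_19 = 3·0 + 16·16 = 1
(h_18, h_19) = (0, 1) = (h_0, h_1), so the sequence has period 18.
56 ≡ 2 (mod 18), hence h_56 = h_2 = 3.

3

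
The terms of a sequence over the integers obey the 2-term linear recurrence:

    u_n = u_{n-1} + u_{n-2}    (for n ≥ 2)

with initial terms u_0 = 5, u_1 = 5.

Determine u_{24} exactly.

u_2 = 1·5 + 1·5 = 10
u_3 = 1·10 + 1·5 = 15
u_4 = 1·15 + 1·10 = 25
u_5 = 1·25 + 1·15 = 40
u_6 = 1·40 + 1·25 = 65
u_7 = 1·65 + 1·40 = 105
u_8 = 1·105 + 1·65 = 170
u_9 = 1·170 + 1·105 = 275
u_10 = 1·275 + 1·170 = 445
u_11 = 1·445 + 1·275 = 720
u_12 = 1·720 + 1·445 = 1165
u_13 = 1·1165 + 1·720 = 1885
u_14 = 1·1885 + 1·1165 = 3050
u_15 = 1·3050 + 1·1885 = 4935
u_16 = 1·4935 + 1·3050 = 7985
u_17 = 1·7985 + 1·4935 = 12920
u_18 = 1·12920 + 1·7985 = 20905
u_19 = 1·20905 + 1·12920 = 33825
u_20 = 1·33825 + 1·20905 = 54730
u_21 = 1·54730 + 1·33825 = 88555
u_22 = 1·88555 + 1·54730 = 143285
u_23 = 1·143285 + 1·88555 = 231840
u_24 = 1·231840 + 1·143285 = 375125

375125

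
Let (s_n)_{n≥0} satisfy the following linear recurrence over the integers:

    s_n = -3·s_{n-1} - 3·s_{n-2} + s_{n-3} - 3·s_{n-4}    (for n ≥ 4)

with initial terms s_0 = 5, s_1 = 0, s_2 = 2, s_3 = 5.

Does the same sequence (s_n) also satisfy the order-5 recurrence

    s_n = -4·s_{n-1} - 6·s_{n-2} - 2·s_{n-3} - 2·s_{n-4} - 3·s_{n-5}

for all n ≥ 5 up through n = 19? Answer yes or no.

Terms s_0..s_19: 5, 0, 2, 5, -36, 95, -178, 198, 143, -1486, 4761, -10276, 14630, -3843, -56920, 227747, -560214, 952010, -776881, -1768842
n=5: candidate gives 95, actual s_5 = 95 ✓
n=6: candidate gives -178, actual s_6 = -178 ✓
n=7: candidate gives 198, actual s_7 = 198 ✓
n=8: candidate gives 143, actual s_8 = 143 ✓
n=9: candidate gives -1486, actual s_9 = -1486 ✓
n=10: candidate gives 4761, actual s_10 = 4761 ✓
n=11: candidate gives -10276, actual s_11 = -10276 ✓
n=12: candidate gives 14630, actual s_12 = 14630 ✓
n=13: candidate gives -3843, actual s_13 = -3843 ✓
n=14: candidate gives -56920, actual s_14 = -56920 ✓
n=15: candidate gives 227747, actual s_15 = 227747 ✓
n=16: candidate gives -560214, actual s_16 = -560214 ✓
n=17: candidate gives 952010, actual s_17 = 952010 ✓
n=18: candidate gives -776881, actual s_18 = -776881 ✓
n=19: candidate gives -1768842, actual s_19 = -1768842 ✓

yes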